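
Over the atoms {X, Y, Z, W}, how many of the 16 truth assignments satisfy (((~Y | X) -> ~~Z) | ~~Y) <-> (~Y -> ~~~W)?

12

Initial set: {((((~Y | X) -> ~~Z) | ~~Y) <-> (~Y -> ~~~W))}.
((((~Y | X) -> ~~Z) | ~~Y) <-> (~Y -> ~~~W)): β-rule — branch into (((~Y | X) -> ~~Z) | ~~Y), (~Y -> ~~~W)  //  ~(((~Y | X) -> ~~Z) | ~~Y), ~(~Y -> ~~~W).
  branch 1 (add (((~Y | X) -> ~~Z) | ~~Y), (~Y -> ~~~W)):
    (((~Y | X) -> ~~Z) | ~~Y): β-rule — branch into ((~Y | X) -> ~~Z)  //  ~~Y.
      branch 1.1 (add ((~Y | X) -> ~~Z)):
        (~Y -> ~~~W): β-rule — branch into ~~Y  //  ~~~W.
          branch 1.1.1 (add ~~Y):
            ((~Y | X) -> ~~Z): β-rule — branch into ~(~Y | X)  //  ~~Z.
              branch 1.1.1.1 (add ~(~Y | X)):
                ~(~Y | X): α-rule — add ~~Y, ~X.
                ○ open, literals {X=false, Y=true}.
              branch 1.1.1.2 (add ~~Z):
                ~~Z: drop double negation, giving Z.
                ○ open, literals {Y=true, Z=true}.
          branch 1.1.2 (add ~~~W):
            ~~~W: drop double negation, giving ~W.
            ((~Y | X) -> ~~Z): β-rule — branch into ~(~Y | X)  //  ~~Z.
              branch 1.1.2.1 (add ~(~Y | X)):
                ~(~Y | X): α-rule — add ~~Y, ~X.
                ○ open, literals {W=false, X=false, Y=true}.
              branch 1.1.2.2 (add ~~Z):
                ~~Z: drop double negation, giving Z.
                ○ open, literals {W=false, Z=true}.
      branch 1.2 (add ~~Y):
        ~~Y: drop double negation, giving Y.
        (~Y -> ~~~W): β-rule — branch into ~~Y  //  ~~~W.
          branch 1.2.1 (add ~~Y):
            ○ open, literals {Y=true}.
          branch 1.2.2 (add ~~~W):
            ~~~W: drop double negation, giving ~W.
            ○ open, literals {W=false, Y=true}.
  branch 2 (add ~(((~Y | X) -> ~~Z) | ~~Y), ~(~Y -> ~~~W)):
    ~(((~Y | X) -> ~~Z) | ~~Y): α-rule — add ~((~Y | X) -> ~~Z), ~~~Y.
    ~(~Y -> ~~~W): α-rule — add ~Y, ~~~~W.
    ~((~Y | X) -> ~~Z): α-rule — add (~Y | X), ~~~Z.
    ~~~Y: drop double negation, giving ~Y.
    ~~~~W: drop double negation, giving ~~W.
    ~~~Z: drop double negation, giving ~Z.
    (~Y | X): β-rule — branch into ~Y  //  X.
      branch 2.1 (add ~Y):
        ○ open, literals {W=true, Y=false, Z=false}.
      branch 2.2 (add X):
        ○ open, literals {W=true, X=true, Y=false, Z=false}.
0 branches closed, 8 open.
Each open branch fixes some atoms; the unmentioned ones are free. Counting distinct full assignments: branch {X=false, Y=true} (Z, W) contributes 4 new; branch {Y=true, Z=true} (X, W) contributes 2 new; branch {W=false, X=false, Y=true} (Z) contributes 0 new; branch {W=false, Z=true} (X, Y) contributes 2 new; branch {Y=true} (X, Z, W) contributes 2 new; branch {W=false, Y=true} (X, Z) contributes 0 new; branch {W=true, Y=false, Z=false} (X) contributes 2 new; branch {W=true, X=true, Y=false, Z=false} (none free) contributes 0 new. Total: 12.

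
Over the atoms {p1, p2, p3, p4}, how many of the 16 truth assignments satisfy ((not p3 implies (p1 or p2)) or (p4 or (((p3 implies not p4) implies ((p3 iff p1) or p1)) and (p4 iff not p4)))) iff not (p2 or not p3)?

Initial set: {(((not p3 implies (p1 or p2)) or (p4 or (((p3 implies not p4) implies ((p3 iff p1) or p1)) and (p4 iff not p4)))) iff not (p2 or not p3))}.
(((not p3 implies (p1 or p2)) or (p4 or (((p3 implies not p4) implies ((p3 iff p1) or p1)) and (p4 iff not p4)))) iff not (p2 or not p3)): β-rule — branch into ((not p3 implies (p1 or p2)) or (p4 or (((p3 implies not p4) implies ((p3 iff p1) or p1)) and (p4 iff not p4)))), not (p2 or not p3)  //  not ((not p3 implies (p1 or p2)) or (p4 or (((p3 implies not p4) implies ((p3 iff p1) or p1)) and (p4 iff not p4)))), not not (p2 or not p3).
  branch 1 (add ((not p3 implies (p1 or p2)) or (p4 or (((p3 implies not p4) implies ((p3 iff p1) or p1)) and (p4 iff not p4)))), not (p2 or not p3)):
    not (p2 or not p3): α-rule — add not p2, not not p3.
    ((not p3 implies (p1 or p2)) or (p4 or (((p3 implies not p4) implies ((p3 iff p1) or p1)) and (p4 iff not p4)))): β-rule — branch into (not p3 implies (p1 or p2))  //  (p4 or (((p3 implies not p4) implies ((p3 iff p1) or p1)) and (p4 iff not p4))).
      branch 1.1 (add (not p3 implies (p1 or p2))):
        (not p3 implies (p1 or p2)): β-rule — branch into not not p3  //  (p1 or p2).
          branch 1.1.1 (add not not p3):
            ○ open, literals {p2=0, p3=1}.
          branch 1.1.2 (add (p1 or p2)):
            (p1 or p2): β-rule — branch into p1  //  p2.
              branch 1.1.2.1 (add p1):
                ○ open, literals {p1=1, p2=0, p3=1}.
              branch 1.1.2.2 (add p2):
                × closes — contains both p2 and not p2.
      branch 1.2 (add (p4 or (((p3 implies not p4) implies ((p3 iff p1) or p1)) and (p4 iff not p4)))):
        (p4 or (((p3 implies not p4) implies ((p3 iff p1) or p1)) and (p4 iff not p4))): β-rule — branch into p4  //  (((p3 implies not p4) implies ((p3 iff p1) or p1)) and (p4 iff not p4)).
          branch 1.2.1 (add p4):
            ○ open, literals {p2=0, p3=1, p4=1}.
          branch 1.2.2 (add (((p3 implies not p4) implies ((p3 iff p1) or p1)) and (p4 iff not p4))):
            (((p3 implies not p4) implies ((p3 iff p1) or p1)) and (p4 iff not p4)): α-rule — add ((p3 implies not p4) implies ((p3 iff p1) or p1)), (p4 iff not p4).
            ((p3 implies not p4) implies ((p3 iff p1) or p1)): β-rule — branch into not (p3 implies not p4)  //  ((p3 iff p1) or p1).
              branch 1.2.2.1 (add not (p3 implies not p4)):
                not (p3 implies not p4): α-rule — add p3, not not p4.
                (p4 iff not p4): β-rule — branch into p4, not p4  //  not p4, not not p4.
                  branch 1.2.2.1.1 (add p4, not p4):
                    × closes — contains both p4 and not p4.
                  branch 1.2.2.1.2 (add not p4, not not p4):
                    × closes — contains both p4 and not p4.
              branch 1.2.2.2 (add ((p3 iff p1) or p1)):
                (p4 iff not p4): β-rule — branch into p4, not p4  //  not p4, not not p4.
                  branch 1.2.2.2.1 (add p4, not p4):
                    × closes — contains both p4 and not p4.
                  branch 1.2.2.2.2 (add not p4, not not p4):
                    × closes — contains both p4 and not p4.
  branch 2 (add not ((not p3 implies (p1 or p2)) or (p4 or (((p3 implies not p4) implies ((p3 iff p1) or p1)) and (p4 iff not p4)))), not not (p2 or not p3)):
    not ((not p3 implies (p1 or p2)) or (p4 or (((p3 implies not p4) implies ((p3 iff p1) or p1)) and (p4 iff not p4)))): α-rule — add not (not p3 implies (p1 or p2)), not (p4 or (((p3 implies not p4) implies ((p3 iff p1) or p1)) and (p4 iff not p4))).
    not (not p3 implies (p1 or p2)): α-rule — add not p3, not (p1 or p2).
    not (p4 or (((p3 implies not p4) implies ((p3 iff p1) or p1)) and (p4 iff not p4))): α-rule — add not p4, not (((p3 implies not p4) implies ((p3 iff p1) or p1)) and (p4 iff not p4)).
    not (p1 or p2): α-rule — add not p1, not p2.
    not not (p2 or not p3): β-rule — branch into p2  //  not p3.
      branch 2.1 (add p2):
        × closes — contains both p2 and not p2.
      branch 2.2 (add not p3):
        not (((p3 implies not p4) implies ((p3 iff p1) or p1)) and (p4 iff not p4)): β-rule — branch into not ((p3 implies not p4) implies ((p3 iff p1) or p1))  //  not (p4 iff not p4).
          branch 2.2.1 (add not ((p3 implies not p4) implies ((p3 iff p1) or p1))):
            not ((p3 implies not p4) implies ((p3 iff p1) or p1)): α-rule — add (p3 implies not p4), not ((p3 iff p1) or p1).
            not ((p3 iff p1) or p1): α-rule — add not (p3 iff p1), not p1.
            (p3 implies not p4): β-rule — branch into not p3  //  not p4.
              branch 2.2.1.1 (add not p3):
                not (p3 iff p1): β-rule — branch into p3, not p1  //  not p3, p1.
                  branch 2.2.1.1.1 (add p3, not p1):
                    × closes — contains both p3 and not p3.
                  branch 2.2.1.1.2 (add not p3, p1):
                    × closes — contains both p1 and not p1.
              branch 2.2.1.2 (add not p4):
                not (p3 iff p1): β-rule — branch into p3, not p1  //  not p3, p1.
                  branch 2.2.1.2.1 (add p3, not p1):
                    × closes — contains both p3 and not p3.
                  branch 2.2.1.2.2 (add not p3, p1):
                    × closes — contains both p1 and not p1.
          branch 2.2.2 (add not (p4 iff not p4)):
            not (p4 iff not p4): β-rule — branch into p4, not not p4  //  not p4, not p4.
              branch 2.2.2.1 (add p4, not not p4):
                × closes — contains both p4 and not p4.
              branch 2.2.2.2 (add not p4, not p4):
                ○ open, literals {p1=0, p2=0, p3=0, p4=0}.
11 branches closed, 4 open.
Each open branch fixes some atoms; the unmentioned ones are free. Counting distinct full assignments: branch {p2=0, p3=1} (p1, p4) contributes 4 new; branch {p1=1, p2=0, p3=1} (p4) contributes 0 new; branch {p2=0, p3=1, p4=1} (p1) contributes 0 new; branch {p1=0, p2=0, p3=0, p4=0} (none free) contributes 1 new. Total: 5.

5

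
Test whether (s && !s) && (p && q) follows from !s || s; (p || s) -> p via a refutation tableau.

Initial set: {(!s || s); ((p || s) -> p); !((s && !s) && (p && q))}.
(!s || s): β-rule — branch into !s  //  s.
  branch 1 (add !s):
    ((p || s) -> p): β-rule — branch into !(p || s)  //  p.
      branch 1.1 (add !(p || s)):
        !(p || s): α-rule — add !p, !s.
        !((s && !s) && (p && q)): β-rule — branch into !(s && !s)  //  !(p && q).
          branch 1.1.1 (add !(s && !s)):
            !(s && !s): β-rule — branch into !s  //  !!s.
              branch 1.1.1.1 (add !s):
                ○ open, literals {p=F, s=F}.
              branch 1.1.1.2 (add !!s):
                × closes — contains both s and !s.
          branch 1.1.2 (add !(p && q)):
            !(p && q): β-rule — branch into !p  //  !q.
              branch 1.1.2.1 (add !p):
                ○ open, literals {p=F, s=F}.
              branch 1.1.2.2 (add !q):
                ○ open, literals {p=F, q=F, s=F}.
      branch 1.2 (add p):
        !((s && !s) && (p && q)): β-rule — branch into !(s && !s)  //  !(p && q).
          branch 1.2.1 (add !(s && !s)):
            !(s && !s): β-rule — branch into !s  //  !!s.
              branch 1.2.1.1 (add !s):
                ○ open, literals {p=T, s=F}.
              branch 1.2.1.2 (add !!s):
                × closes — contains both s and !s.
          branch 1.2.2 (add !(p && q)):
            !(p && q): β-rule — branch into !p  //  !q.
              branch 1.2.2.1 (add !p):
                × closes — contains both p and !p.
              branch 1.2.2.2 (add !q):
                ○ open, literals {p=T, q=F, s=F}.
  branch 2 (add s):
    ((p || s) -> p): β-rule — branch into !(p || s)  //  p.
      branch 2.1 (add !(p || s)):
        !(p || s): α-rule — add !p, !s.
        × closes — contains both s and !s.
      branch 2.2 (add p):
        !((s && !s) && (p && q)): β-rule — branch into !(s && !s)  //  !(p && q).
          branch 2.2.1 (add !(s && !s)):
            !(s && !s): β-rule — branch into !s  //  !!s.
              branch 2.2.1.1 (add !s):
                × closes — contains both s and !s.
              branch 2.2.1.2 (add !!s):
                ○ open, literals {p=T, s=T}.
          branch 2.2.2 (add !(p && q)):
            !(p && q): β-rule — branch into !p  //  !q.
              branch 2.2.2.1 (add !p):
                × closes — contains both p and !p.
              branch 2.2.2.2 (add !q):
                ○ open, literals {p=T, q=F, s=T}.
6 branches closed, 7 open.
An open branch gives a countermodel: p=F, s=F (unmentioned atoms arbitrary); the premises hold there but the conclusion fails.

No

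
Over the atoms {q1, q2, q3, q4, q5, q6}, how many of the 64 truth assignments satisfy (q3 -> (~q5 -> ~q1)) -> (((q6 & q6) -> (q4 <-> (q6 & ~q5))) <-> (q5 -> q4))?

Initial set: {((q3 -> (~q5 -> ~q1)) -> (((q6 & q6) -> (q4 <-> (q6 & ~q5))) <-> (q5 -> q4)))}.
((q3 -> (~q5 -> ~q1)) -> (((q6 & q6) -> (q4 <-> (q6 & ~q5))) <-> (q5 -> q4))): β-rule — branch into ~(q3 -> (~q5 -> ~q1))  //  (((q6 & q6) -> (q4 <-> (q6 & ~q5))) <-> (q5 -> q4)).
  branch 1 (add ~(q3 -> (~q5 -> ~q1))):
    ~(q3 -> (~q5 -> ~q1)): α-rule — add q3, ~(~q5 -> ~q1).
    ~(~q5 -> ~q1): α-rule — add ~q5, ~~q1.
    ○ open, literals {q1=true, q3=true, q5=false}.
  branch 2 (add (((q6 & q6) -> (q4 <-> (q6 & ~q5))) <-> (q5 -> q4))):
    (((q6 & q6) -> (q4 <-> (q6 & ~q5))) <-> (q5 -> q4)): β-rule — branch into ((q6 & q6) -> (q4 <-> (q6 & ~q5))), (q5 -> q4)  //  ~((q6 & q6) -> (q4 <-> (q6 & ~q5))), ~(q5 -> q4).
      branch 2.1 (add ((q6 & q6) -> (q4 <-> (q6 & ~q5))), (q5 -> q4)):
        ((q6 & q6) -> (q4 <-> (q6 & ~q5))): β-rule — branch into ~(q6 & q6)  //  (q4 <-> (q6 & ~q5)).
          branch 2.1.1 (add ~(q6 & q6)):
            (q5 -> q4): β-rule — branch into ~q5  //  q4.
              branch 2.1.1.1 (add ~q5):
                ~(q6 & q6): β-rule — branch into ~q6  //  ~q6.
                  branch 2.1.1.1.1 (add ~q6):
                    ○ open, literals {q5=false, q6=false}.
                  branch 2.1.1.1.2 (add ~q6):
                    ○ open, literals {q5=false, q6=false}.
              branch 2.1.1.2 (add q4):
                ~(q6 & q6): β-rule — branch into ~q6  //  ~q6.
                  branch 2.1.1.2.1 (add ~q6):
                    ○ open, literals {q4=true, q6=false}.
                  branch 2.1.1.2.2 (add ~q6):
                    ○ open, literals {q4=true, q6=false}.
          branch 2.1.2 (add (q4 <-> (q6 & ~q5))):
            (q5 -> q4): β-rule — branch into ~q5  //  q4.
              branch 2.1.2.1 (add ~q5):
                (q4 <-> (q6 & ~q5)): β-rule — branch into q4, (q6 & ~q5)  //  ~q4, ~(q6 & ~q5).
                  branch 2.1.2.1.1 (add q4, (q6 & ~q5)):
                    (q6 & ~q5): α-rule — add q6, ~q5.
                    ○ open, literals {q4=true, q5=false, q6=true}.
                  branch 2.1.2.1.2 (add ~q4, ~(q6 & ~q5)):
                    ~(q6 & ~q5): β-rule — branch into ~q6  //  ~~q5.
                      branch 2.1.2.1.2.1 (add ~q6):
                        ○ open, literals {q4=false, q5=false, q6=false}.
                      branch 2.1.2.1.2.2 (add ~~q5):
                        × closes — contains both q5 and ~q5.
              branch 2.1.2.2 (add q4):
                (q4 <-> (q6 & ~q5)): β-rule — branch into q4, (q6 & ~q5)  //  ~q4, ~(q6 & ~q5).
                  branch 2.1.2.2.1 (add q4, (q6 & ~q5)):
                    (q6 & ~q5): α-rule — add q6, ~q5.
                    ○ open, literals {q4=true, q5=false, q6=true}.
                  branch 2.1.2.2.2 (add ~q4, ~(q6 & ~q5)):
                    × closes — contains both q4 and ~q4.
      branch 2.2 (add ~((q6 & q6) -> (q4 <-> (q6 & ~q5))), ~(q5 -> q4)):
        ~((q6 & q6) -> (q4 <-> (q6 & ~q5))): α-rule — add (q6 & q6), ~(q4 <-> (q6 & ~q5)).
        ~(q5 -> q4): α-rule — add q5, ~q4.
        (q6 & q6): α-rule — add q6, q6.
        ~(q4 <-> (q6 & ~q5)): β-rule — branch into q4, ~(q6 & ~q5)  //  ~q4, (q6 & ~q5).
          branch 2.2.1 (add q4, ~(q6 & ~q5)):
            × closes — contains both q4 and ~q4.
          branch 2.2.2 (add ~q4, (q6 & ~q5)):
            (q6 & ~q5): α-rule — add q6, ~q5.
            × closes — contains both q5 and ~q5.
4 branches closed, 8 open.
Each open branch fixes some atoms; the unmentioned ones are free. Counting distinct full assignments: branch {q1=true, q3=true, q5=false} (q2, q4, q6) contributes 8 new; branch {q5=false, q6=false} (q1, q2, q3, q4) contributes 12 new; branch {q5=false, q6=false} (q1, q2, q3, q4) contributes 0 new; branch {q4=true, q6=false} (q1, q2, q3, q5) contributes 8 new; branch {q4=true, q6=false} (q1, q2, q3, q5) contributes 0 new; branch {q4=true, q5=false, q6=true} (q1, q2, q3) contributes 6 new; branch {q4=false, q5=false, q6=false} (q1, q2, q3) contributes 0 new; branch {q4=true, q5=false, q6=true} (q1, q2, q3) contributes 0 new. Total: 34.

34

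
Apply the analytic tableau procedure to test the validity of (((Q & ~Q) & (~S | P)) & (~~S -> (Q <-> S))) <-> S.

Not valid

Assume the negation and expand:
Initial set: {F ((((Q & ~Q) & (~S | P)) & (~~S -> (Q <-> S))) <-> S)}.
F ((((Q & ~Q) & (~S | P)) & (~~S -> (Q <-> S))) <-> S): β-rule — branch into T (((Q & ~Q) & (~S | P)) & (~~S -> (Q <-> S))), F S  //  F (((Q & ~Q) & (~S | P)) & (~~S -> (Q <-> S))), T S.
  branch 1 (add T (((Q & ~Q) & (~S | P)) & (~~S -> (Q <-> S))), F S):
    T (((Q & ~Q) & (~S | P)) & (~~S -> (Q <-> S))): α-rule — add T ((Q & ~Q) & (~S | P)), T (~~S -> (Q <-> S)).
    T ((Q & ~Q) & (~S | P)): α-rule — add T (Q & ~Q), T (~S | P).
    T (Q & ~Q): α-rule — add T Q, T ~Q.
    × closes — contains both Q and ~Q.
  branch 2 (add F (((Q & ~Q) & (~S | P)) & (~~S -> (Q <-> S))), T S):
    F (((Q & ~Q) & (~S | P)) & (~~S -> (Q <-> S))): β-rule — branch into F ((Q & ~Q) & (~S | P))  //  F (~~S -> (Q <-> S)).
      branch 2.1 (add F ((Q & ~Q) & (~S | P))):
        F ((Q & ~Q) & (~S | P)): β-rule — branch into F (Q & ~Q)  //  F (~S | P).
          branch 2.1.1 (add F (Q & ~Q)):
            F (Q & ~Q): β-rule — branch into F Q  //  F ~Q.
              branch 2.1.1.1 (add F Q):
                ○ open, literals {Q=0, S=1}.
              branch 2.1.1.2 (add F ~Q):
                ○ open, literals {Q=1, S=1}.
          branch 2.1.2 (add F (~S | P)):
            F (~S | P): α-rule — add F ~S, F P.
            ○ open, literals {P=0, S=1}.
      branch 2.2 (add F (~~S -> (Q <-> S))):
        F (~~S -> (Q <-> S)): α-rule — add T ~~S, F (Q <-> S).
        T ~~S: drop double negation, giving T S.
        F (Q <-> S): β-rule — branch into T Q, F S  //  F Q, T S.
          branch 2.2.1 (add T Q, F S):
            × closes — contains both S and ~S.
          branch 2.2.2 (add F Q, T S):
            ○ open, literals {Q=0, S=1}.
2 branches closed, 4 open.
An open branch gives a countermodel: Q=0, S=1 (unmentioned atoms arbitrary); under it the original formula is false.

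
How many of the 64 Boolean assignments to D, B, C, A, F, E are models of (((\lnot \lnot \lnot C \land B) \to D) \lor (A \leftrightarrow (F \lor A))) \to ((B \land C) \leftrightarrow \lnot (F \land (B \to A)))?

Initial set: {((((\lnot \lnot \lnot C \land B) \to D) \lor (A \leftrightarrow (F \lor A))) \to ((B \land C) \leftrightarrow \lnot (F \land (B \to A))))}.
((((\lnot \lnot \lnot C \land B) \to D) \lor (A \leftrightarrow (F \lor A))) \to ((B \land C) \leftrightarrow \lnot (F \land (B \to A)))): β-rule — branch into \lnot (((\lnot \lnot \lnot C \land B) \to D) \lor (A \leftrightarrow (F \lor A)))  //  ((B \land C) \leftrightarrow \lnot (F \land (B \to A))).
  branch 1 (add \lnot (((\lnot \lnot \lnot C \land B) \to D) \lor (A \leftrightarrow (F \lor A)))):
    \lnot (((\lnot \lnot \lnot C \land B) \to D) \lor (A \leftrightarrow (F \lor A))): α-rule — add \lnot ((\lnot \lnot \lnot C \land B) \to D), \lnot (A \leftrightarrow (F \lor A)).
    \lnot ((\lnot \lnot \lnot C \land B) \to D): α-rule — add (\lnot \lnot \lnot C \land B), \lnot D.
    (\lnot \lnot \lnot C \land B): α-rule — add \lnot \lnot \lnot C, B.
    \lnot \lnot \lnot C: drop double negation, giving \lnot C.
    \lnot (A \leftrightarrow (F \lor A)): β-rule — branch into A, \lnot (F \lor A)  //  \lnot A, (F \lor A).
      branch 1.1 (add A, \lnot (F \lor A)):
        \lnot (F \lor A): α-rule — add \lnot F, \lnot A.
        × closes — contains both A and \lnot A.
      branch 1.2 (add \lnot A, (F \lor A)):
        (F \lor A): β-rule — branch into F  //  A.
          branch 1.2.1 (add F):
            ○ open, literals {A=0, B=1, C=0, D=0, F=1}.
          branch 1.2.2 (add A):
            × closes — contains both A and \lnot A.
  branch 2 (add ((B \land C) \leftrightarrow \lnot (F \land (B \to A)))):
    ((B \land C) \leftrightarrow \lnot (F \land (B \to A))): β-rule — branch into (B \land C), \lnot (F \land (B \to A))  //  \lnot (B \land C), \lnot \lnot (F \land (B \to A)).
      branch 2.1 (add (B \land C), \lnot (F \land (B \to A))):
        (B \land C): α-rule — add B, C.
        \lnot (F \land (B \to A)): β-rule — branch into \lnot F  //  \lnot (B \to A).
          branch 2.1.1 (add \lnot F):
            ○ open, literals {B=1, C=1, F=0}.
          branch 2.1.2 (add \lnot (B \to A)):
            \lnot (B \to A): α-rule — add B, \lnot A.
            ○ open, literals {A=0, B=1, C=1}.
      branch 2.2 (add \lnot (B \land C), \lnot \lnot (F \land (B \to A))):
        \lnot \lnot (F \land (B \to A)): α-rule — add F, (B \to A).
        \lnot (B \land C): β-rule — branch into \lnot B  //  \lnot C.
          branch 2.2.1 (add \lnot B):
            (B \to A): β-rule — branch into \lnot B  //  A.
              branch 2.2.1.1 (add \lnot B):
                ○ open, literals {B=0, F=1}.
              branch 2.2.1.2 (add A):
                ○ open, literals {A=1, B=0, F=1}.
          branch 2.2.2 (add \lnot C):
            (B \to A): β-rule — branch into \lnot B  //  A.
              branch 2.2.2.1 (add \lnot B):
                ○ open, literals {B=0, C=0, F=1}.
              branch 2.2.2.2 (add A):
                ○ open, literals {A=1, C=0, F=1}.
2 branches closed, 7 open.
Each open branch fixes some atoms; the unmentioned ones are free. Counting distinct full assignments: branch {A=0, B=1, C=0, D=0, F=1} (E) contributes 2 new; branch {B=1, C=1, F=0} (D, A, E) contributes 8 new; branch {A=0, B=1, C=1} (D, F, E) contributes 4 new; branch {B=0, F=1} (D, C, A, E) contributes 16 new; branch {A=1, B=0, F=1} (D, C, E) contributes 0 new; branch {B=0, C=0, F=1} (D, A, E) contributes 0 new; branch {A=1, C=0, F=1} (D, B, E) contributes 4 new. Total: 34.

34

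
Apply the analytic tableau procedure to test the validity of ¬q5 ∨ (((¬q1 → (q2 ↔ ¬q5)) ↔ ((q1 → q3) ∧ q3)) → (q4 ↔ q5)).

Not valid

Assume the negation and expand:
Initial set: {¬(¬q5 ∨ (((¬q1 → (q2 ↔ ¬q5)) ↔ ((q1 → q3) ∧ q3)) → (q4 ↔ q5)))}.
¬(¬q5 ∨ (((¬q1 → (q2 ↔ ¬q5)) ↔ ((q1 → q3) ∧ q3)) → (q4 ↔ q5))): α-rule — add ¬¬q5, ¬(((¬q1 → (q2 ↔ ¬q5)) ↔ ((q1 → q3) ∧ q3)) → (q4 ↔ q5)).
¬(((¬q1 → (q2 ↔ ¬q5)) ↔ ((q1 → q3) ∧ q3)) → (q4 ↔ q5)): α-rule — add ((¬q1 → (q2 ↔ ¬q5)) ↔ ((q1 → q3) ∧ q3)), ¬(q4 ↔ q5).
((¬q1 → (q2 ↔ ¬q5)) ↔ ((q1 → q3) ∧ q3)): β-rule — branch into (¬q1 → (q2 ↔ ¬q5)), ((q1 → q3) ∧ q3)  //  ¬(¬q1 → (q2 ↔ ¬q5)), ¬((q1 → q3) ∧ q3).
  branch 1 (add (¬q1 → (q2 ↔ ¬q5)), ((q1 → q3) ∧ q3)):
    ((q1 → q3) ∧ q3): α-rule — add (q1 → q3), q3.
    ¬(q4 ↔ q5): β-rule — branch into q4, ¬q5  //  ¬q4, q5.
      branch 1.1 (add q4, ¬q5):
        × closes — contains both q5 and ¬q5.
      branch 1.2 (add ¬q4, q5):
        (¬q1 → (q2 ↔ ¬q5)): β-rule — branch into ¬¬q1  //  (q2 ↔ ¬q5).
          branch 1.2.1 (add ¬¬q1):
            (q1 → q3): β-rule — branch into ¬q1  //  q3.
              branch 1.2.1.1 (add ¬q1):
                × closes — contains both q1 and ¬q1.
              branch 1.2.1.2 (add q3):
                ○ open, literals {q1=1, q3=1, q4=0, q5=1}.
          branch 1.2.2 (add (q2 ↔ ¬q5)):
            (q1 → q3): β-rule — branch into ¬q1  //  q3.
              branch 1.2.2.1 (add ¬q1):
                (q2 ↔ ¬q5): β-rule — branch into q2, ¬q5  //  ¬q2, ¬¬q5.
                  branch 1.2.2.1.1 (add q2, ¬q5):
                    × closes — contains both q5 and ¬q5.
                  branch 1.2.2.1.2 (add ¬q2, ¬¬q5):
                    ○ open, literals {q1=0, q2=0, q3=1, q4=0, q5=1}.
              branch 1.2.2.2 (add q3):
                (q2 ↔ ¬q5): β-rule — branch into q2, ¬q5  //  ¬q2, ¬¬q5.
                  branch 1.2.2.2.1 (add q2, ¬q5):
                    × closes — contains both q5 and ¬q5.
                  branch 1.2.2.2.2 (add ¬q2, ¬¬q5):
                    ○ open, literals {q2=0, q3=1, q4=0, q5=1}.
  branch 2 (add ¬(¬q1 → (q2 ↔ ¬q5)), ¬((q1 → q3) ∧ q3)):
    ¬(¬q1 → (q2 ↔ ¬q5)): α-rule — add ¬q1, ¬(q2 ↔ ¬q5).
    ¬(q4 ↔ q5): β-rule — branch into q4, ¬q5  //  ¬q4, q5.
      branch 2.1 (add q4, ¬q5):
        × closes — contains both q5 and ¬q5.
      branch 2.2 (add ¬q4, q5):
        ¬((q1 → q3) ∧ q3): β-rule — branch into ¬(q1 → q3)  //  ¬q3.
          branch 2.2.1 (add ¬(q1 → q3)):
            ¬(q1 → q3): α-rule — add q1, ¬q3.
            × closes — contains both q1 and ¬q1.
          branch 2.2.2 (add ¬q3):
            ¬(q2 ↔ ¬q5): β-rule — branch into q2, ¬¬q5  //  ¬q2, ¬q5.
              branch 2.2.2.1 (add q2, ¬¬q5):
                ○ open, literals {q1=0, q2=1, q3=0, q4=0, q5=1}.
              branch 2.2.2.2 (add ¬q2, ¬q5):
                × closes — contains both q5 and ¬q5.
7 branches closed, 4 open.
An open branch gives a countermodel: q1=1, q3=1, q4=0, q5=1 (unmentioned atoms arbitrary); under it the original formula is false.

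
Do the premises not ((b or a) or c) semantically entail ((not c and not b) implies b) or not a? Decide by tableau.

Initial set: {not ((b or a) or c); not (((not c and not b) implies b) or not a)}.
not ((b or a) or c): α-rule — add not (b or a), not c.
not (((not c and not b) implies b) or not a): α-rule — add not ((not c and not b) implies b), not not a.
not (b or a): α-rule — add not b, not a.
× closes — contains both a and not a.
All 1 branch closes.
Every branch closed, so the premises entail the conclusion.

Yes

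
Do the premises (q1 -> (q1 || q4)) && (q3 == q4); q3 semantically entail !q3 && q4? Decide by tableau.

No

Initial set: {((q1 -> (q1 || q4)) && (q3 == q4)); q3; !(!q3 && q4)}.
((q1 -> (q1 || q4)) && (q3 == q4)): α-rule — add (q1 -> (q1 || q4)), (q3 == q4).
!(!q3 && q4): β-rule — branch into !!q3  //  !q4.
  branch 1 (add !!q3):
    (q1 -> (q1 || q4)): β-rule — branch into !q1  //  (q1 || q4).
      branch 1.1 (add !q1):
        (q3 == q4): β-rule — branch into q3, q4  //  !q3, !q4.
          branch 1.1.1 (add q3, q4):
            ○ open, literals {q1=0, q3=1, q4=1}.
          branch 1.1.2 (add !q3, !q4):
            × closes — contains both q3 and !q3.
      branch 1.2 (add (q1 || q4)):
        (q3 == q4): β-rule — branch into q3, q4  //  !q3, !q4.
          branch 1.2.1 (add q3, q4):
            (q1 || q4): β-rule — branch into q1  //  q4.
              branch 1.2.1.1 (add q1):
                ○ open, literals {q1=1, q3=1, q4=1}.
              branch 1.2.1.2 (add q4):
                ○ open, literals {q3=1, q4=1}.
          branch 1.2.2 (add !q3, !q4):
            × closes — contains both q3 and !q3.
  branch 2 (add !q4):
    (q1 -> (q1 || q4)): β-rule — branch into !q1  //  (q1 || q4).
      branch 2.1 (add !q1):
        (q3 == q4): β-rule — branch into q3, q4  //  !q3, !q4.
          branch 2.1.1 (add q3, q4):
            × closes — contains both q4 and !q4.
          branch 2.1.2 (add !q3, !q4):
            × closes — contains both q3 and !q3.
      branch 2.2 (add (q1 || q4)):
        (q3 == q4): β-rule — branch into q3, q4  //  !q3, !q4.
          branch 2.2.1 (add q3, q4):
            × closes — contains both q4 and !q4.
          branch 2.2.2 (add !q3, !q4):
            × closes — contains both q3 and !q3.
6 branches closed, 3 open.
An open branch gives a countermodel: q1=0, q3=1, q4=1 (unmentioned atoms arbitrary); the premises hold there but the conclusion fails.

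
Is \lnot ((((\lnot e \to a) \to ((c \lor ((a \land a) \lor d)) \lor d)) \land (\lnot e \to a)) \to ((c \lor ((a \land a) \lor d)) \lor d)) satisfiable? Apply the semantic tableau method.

Unsatisfiable

Initial set: {T \lnot ((((\lnot e \to a) \to ((c \lor ((a \land a) \lor d)) \lor d)) \land (\lnot e \to a)) \to ((c \lor ((a \land a) \lor d)) \lor d))}.
T \lnot ((((\lnot e \to a) \to ((c \lor ((a \land a) \lor d)) \lor d)) \land (\lnot e \to a)) \to ((c \lor ((a \land a) \lor d)) \lor d)): α-rule — add T (((\lnot e \to a) \to ((c \lor ((a \land a) \lor d)) \lor d)) \land (\lnot e \to a)), F ((c \lor ((a \land a) \lor d)) \lor d).
T (((\lnot e \to a) \to ((c \lor ((a \land a) \lor d)) \lor d)) \land (\lnot e \to a)): α-rule — add T ((\lnot e \to a) \to ((c \lor ((a \land a) \lor d)) \lor d)), T (\lnot e \to a).
F ((c \lor ((a \land a) \lor d)) \lor d): α-rule — add F (c \lor ((a \land a) \lor d)), F d.
F (c \lor ((a \land a) \lor d)): α-rule — add F c, F ((a \land a) \lor d).
F ((a \land a) \lor d): α-rule — add F (a \land a), F d.
T ((\lnot e \to a) \to ((c \lor ((a \land a) \lor d)) \lor d)): β-rule — branch into F (\lnot e \to a)  //  T ((c \lor ((a \land a) \lor d)) \lor d).
  branch 1 (add F (\lnot e \to a)):
    F (\lnot e \to a): α-rule — add T \lnot e, F a.
    T (\lnot e \to a): β-rule — branch into F \lnot e  //  T a.
      branch 1.1 (add F \lnot e):
        × closes — contains both e and \lnot e.
      branch 1.2 (add T a):
        × closes — contains both a and \lnot a.
  branch 2 (add T ((c \lor ((a \land a) \lor d)) \lor d)):
    T (\lnot e \to a): β-rule — branch into F \lnot e  //  T a.
      branch 2.1 (add F \lnot e):
        F (a \land a): β-rule — branch into F a  //  F a.
          branch 2.1.1 (add F a):
            T ((c \lor ((a \land a) \lor d)) \lor d): β-rule — branch into T (c \lor ((a \land a) \lor d))  //  T d.
              branch 2.1.1.1 (add T (c \lor ((a \land a) \lor d))):
                T (c \lor ((a \land a) \lor d)): β-rule — branch into T c  //  T ((a \land a) \lor d).
                  branch 2.1.1.1.1 (add T c):
                    × closes — contains both c and \lnot c.
                  branch 2.1.1.1.2 (add T ((a \land a) \lor d)):
                    T ((a \land a) \lor d): β-rule — branch into T (a \land a)  //  T d.
                      branch 2.1.1.1.2.1 (add T (a \land a)):
                        T (a \land a): α-rule — add T a, T a.
                        × closes — contains both a and \lnot a.
                      branch 2.1.1.1.2.2 (add T d):
                        × closes — contains both d and \lnot d.
              branch 2.1.1.2 (add T d):
                × closes — contains both d and \lnot d.
          branch 2.1.2 (add F a):
            T ((c \lor ((a \land a) \lor d)) \lor d): β-rule — branch into T (c \lor ((a \land a) \lor d))  //  T d.
              branch 2.1.2.1 (add T (c \lor ((a \land a) \lor d))):
                T (c \lor ((a \land a) \lor d)): β-rule — branch into T c  //  T ((a \land a) \lor d).
                  branch 2.1.2.1.1 (add T c):
                    × closes — contains both c and \lnot c.
                  branch 2.1.2.1.2 (add T ((a \land a) \lor d)):
                    T ((a \land a) \lor d): β-rule — branch into T (a \land a)  //  T d.
                      branch 2.1.2.1.2.1 (add T (a \land a)):
                        T (a \land a): α-rule — add T a, T a.
                        × closes — contains both a and \lnot a.
                      branch 2.1.2.1.2.2 (add T d):
                        × closes — contains both d and \lnot d.
              branch 2.1.2.2 (add T d):
                × closes — contains both d and \lnot d.
      branch 2.2 (add T a):
        F (a \land a): β-rule — branch into F a  //  F a.
          branch 2.2.1 (add F a):
            × closes — contains both a and \lnot a.
          branch 2.2.2 (add F a):
            × closes — contains both a and \lnot a.
All 12 branches close.
Every branch closed; the formula is unsatisfiable.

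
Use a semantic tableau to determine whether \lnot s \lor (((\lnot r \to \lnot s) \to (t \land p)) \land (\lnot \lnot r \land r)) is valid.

Not valid

Assume the negation and expand:
Initial set: {F (\lnot s \lor (((\lnot r \to \lnot s) \to (t \land p)) \land (\lnot \lnot r \land r)))}.
F (\lnot s \lor (((\lnot r \to \lnot s) \to (t \land p)) \land (\lnot \lnot r \land r))): α-rule — add F \lnot s, F (((\lnot r \to \lnot s) \to (t \land p)) \land (\lnot \lnot r \land r)).
F (((\lnot r \to \lnot s) \to (t \land p)) \land (\lnot \lnot r \land r)): β-rule — branch into F ((\lnot r \to \lnot s) \to (t \land p))  //  F (\lnot \lnot r \land r).
  branch 1 (add F ((\lnot r \to \lnot s) \to (t \land p))):
    F ((\lnot r \to \lnot s) \to (t \land p)): α-rule — add T (\lnot r \to \lnot s), F (t \land p).
    T (\lnot r \to \lnot s): β-rule — branch into F \lnot r  //  T \lnot s.
      branch 1.1 (add F \lnot r):
        F (t \land p): β-rule — branch into F t  //  F p.
          branch 1.1.1 (add F t):
            ○ open, literals {r=1, s=1, t=0}.
          branch 1.1.2 (add F p):
            ○ open, literals {p=0, r=1, s=1}.
      branch 1.2 (add T \lnot s):
        × closes — contains both s and \lnot s.
  branch 2 (add F (\lnot \lnot r \land r)):
    F (\lnot \lnot r \land r): β-rule — branch into F \lnot \lnot r  //  F r.
      branch 2.1 (add F \lnot \lnot r):
        F \lnot \lnot r: drop double negation, giving F r.
        ○ open, literals {r=0, s=1}.
      branch 2.2 (add F r):
        ○ open, literals {r=0, s=1}.
1 branch closed, 4 open.
An open branch gives a countermodel: r=1, s=1, t=0 (unmentioned atoms arbitrary); under it the original formula is false.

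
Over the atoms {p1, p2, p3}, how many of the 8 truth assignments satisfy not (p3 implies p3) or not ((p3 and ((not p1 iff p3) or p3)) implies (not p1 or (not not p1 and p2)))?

Initial set: {(not (p3 implies p3) or not ((p3 and ((not p1 iff p3) or p3)) implies (not p1 or (not not p1 and p2))))}.
(not (p3 implies p3) or not ((p3 and ((not p1 iff p3) or p3)) implies (not p1 or (not not p1 and p2)))): β-rule — branch into not (p3 implies p3)  //  not ((p3 and ((not p1 iff p3) or p3)) implies (not p1 or (not not p1 and p2))).
  branch 1 (add not (p3 implies p3)):
    not (p3 implies p3): α-rule — add p3, not p3.
    × closes — contains both p3 and not p3.
  branch 2 (add not ((p3 and ((not p1 iff p3) or p3)) implies (not p1 or (not not p1 and p2)))):
    not ((p3 and ((not p1 iff p3) or p3)) implies (not p1 or (not not p1 and p2))): α-rule — add (p3 and ((not p1 iff p3) or p3)), not (not p1 or (not not p1 and p2)).
    (p3 and ((not p1 iff p3) or p3)): α-rule — add p3, ((not p1 iff p3) or p3).
    not (not p1 or (not not p1 and p2)): α-rule — add not not p1, not (not not p1 and p2).
    ((not p1 iff p3) or p3): β-rule — branch into (not p1 iff p3)  //  p3.
      branch 2.1 (add (not p1 iff p3)):
        not (not not p1 and p2): β-rule — branch into not not not p1  //  not p2.
          branch 2.1.1 (add not not not p1):
            not not not p1: drop double negation, giving not p1.
            × closes — contains both p1 and not p1.
          branch 2.1.2 (add not p2):
            (not p1 iff p3): β-rule — branch into not p1, p3  //  not not p1, not p3.
              branch 2.1.2.1 (add not p1, p3):
                × closes — contains both p1 and not p1.
              branch 2.1.2.2 (add not not p1, not p3):
                × closes — contains both p3 and not p3.
      branch 2.2 (add p3):
        not (not not p1 and p2): β-rule — branch into not not not p1  //  not p2.
          branch 2.2.1 (add not not not p1):
            not not not p1: drop double negation, giving not p1.
            × closes — contains both p1 and not p1.
          branch 2.2.2 (add not p2):
            ○ open, literals {p1=1, p2=0, p3=1}.
5 branches closed, 1 open.
Each open branch fixes some atoms; the unmentioned ones are free. Counting distinct full assignments: branch {p1=1, p2=0, p3=1} (none free) contributes 1 new. Total: 1.

1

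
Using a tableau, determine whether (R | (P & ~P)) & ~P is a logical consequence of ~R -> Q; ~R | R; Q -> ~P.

No

Initial set: {T (~R -> Q); T (~R | R); T (Q -> ~P); F ((R | (P & ~P)) & ~P)}.
T (~R -> Q): β-rule — branch into F ~R  //  T Q.
  branch 1 (add F ~R):
    T (~R | R): β-rule — branch into T ~R  //  T R.
      branch 1.1 (add T ~R):
        × closes — contains both R and ~R.
      branch 1.2 (add T R):
        T (Q -> ~P): β-rule — branch into F Q  //  T ~P.
          branch 1.2.1 (add F Q):
            F ((R | (P & ~P)) & ~P): β-rule — branch into F (R | (P & ~P))  //  F ~P.
              branch 1.2.1.1 (add F (R | (P & ~P))):
                F (R | (P & ~P)): α-rule — add F R, F (P & ~P).
                × closes — contains both R and ~R.
              branch 1.2.1.2 (add F ~P):
                ○ open, literals {P=1, Q=0, R=1}.
          branch 1.2.2 (add T ~P):
            F ((R | (P & ~P)) & ~P): β-rule — branch into F (R | (P & ~P))  //  F ~P.
              branch 1.2.2.1 (add F (R | (P & ~P))):
                F (R | (P & ~P)): α-rule — add F R, F (P & ~P).
                × closes — contains both R and ~R.
              branch 1.2.2.2 (add F ~P):
                × closes — contains both P and ~P.
  branch 2 (add T Q):
    T (~R | R): β-rule — branch into T ~R  //  T R.
      branch 2.1 (add T ~R):
        T (Q -> ~P): β-rule — branch into F Q  //  T ~P.
          branch 2.1.1 (add F Q):
            × closes — contains both Q and ~Q.
          branch 2.1.2 (add T ~P):
            F ((R | (P & ~P)) & ~P): β-rule — branch into F (R | (P & ~P))  //  F ~P.
              branch 2.1.2.1 (add F (R | (P & ~P))):
                F (R | (P & ~P)): α-rule — add F R, F (P & ~P).
                F (P & ~P): β-rule — branch into F P  //  F ~P.
                  branch 2.1.2.1.1 (add F P):
                    ○ open, literals {P=0, Q=1, R=0}.
                  branch 2.1.2.1.2 (add F ~P):
                    × closes — contains both P and ~P.
              branch 2.1.2.2 (add F ~P):
                × closes — contains both P and ~P.
      branch 2.2 (add T R):
        T (Q -> ~P): β-rule — branch into F Q  //  T ~P.
          branch 2.2.1 (add F Q):
            × closes — contains both Q and ~Q.
          branch 2.2.2 (add T ~P):
            F ((R | (P & ~P)) & ~P): β-rule — branch into F (R | (P & ~P))  //  F ~P.
              branch 2.2.2.1 (add F (R | (P & ~P))):
                F (R | (P & ~P)): α-rule — add F R, F (P & ~P).
                × closes — contains both R and ~R.
              branch 2.2.2.2 (add F ~P):
                × closes — contains both P and ~P.
10 branches closed, 2 open.
An open branch gives a countermodel: P=1, Q=0, R=1 (unmentioned atoms arbitrary); the premises hold there but the conclusion fails.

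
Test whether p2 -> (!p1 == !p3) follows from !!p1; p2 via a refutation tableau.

Initial set: {T !!p1; T p2; F (p2 -> (!p1 == !p3))}.
T !!p1: drop double negation, giving T p1.
F (p2 -> (!p1 == !p3)): α-rule — add T p2, F (!p1 == !p3).
F (!p1 == !p3): β-rule — branch into T !p1, F !p3  //  F !p1, T !p3.
  branch 1 (add T !p1, F !p3):
    × closes — contains both p1 and !p1.
  branch 2 (add F !p1, T !p3):
    ○ open, literals {p1=T, p2=T, p3=F}.
1 branch closed, 1 open.
An open branch gives a countermodel: p1=T, p2=T, p3=F (unmentioned atoms arbitrary); the premises hold there but the conclusion fails.

No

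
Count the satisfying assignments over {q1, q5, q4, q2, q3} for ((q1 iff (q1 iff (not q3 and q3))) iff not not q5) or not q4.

Initial set: {(((q1 iff (q1 iff (not q3 and q3))) iff not not q5) or not q4)}.
(((q1 iff (q1 iff (not q3 and q3))) iff not not q5) or not q4): β-rule — branch into ((q1 iff (q1 iff (not q3 and q3))) iff not not q5)  //  not q4.
  branch 1 (add ((q1 iff (q1 iff (not q3 and q3))) iff not not q5)):
    ((q1 iff (q1 iff (not q3 and q3))) iff not not q5): β-rule — branch into (q1 iff (q1 iff (not q3 and q3))), not not q5  //  not (q1 iff (q1 iff (not q3 and q3))), not not not q5.
      branch 1.1 (add (q1 iff (q1 iff (not q3 and q3))), not not q5):
        not not q5: drop double negation, giving q5.
        (q1 iff (q1 iff (not q3 and q3))): β-rule — branch into q1, (q1 iff (not q3 and q3))  //  not q1, not (q1 iff (not q3 and q3)).
          branch 1.1.1 (add q1, (q1 iff (not q3 and q3))):
            (q1 iff (not q3 and q3)): β-rule — branch into q1, (not q3 and q3)  //  not q1, not (not q3 and q3).
              branch 1.1.1.1 (add q1, (not q3 and q3)):
                (not q3 and q3): α-rule — add not q3, q3.
                × closes — contains both q3 and not q3.
              branch 1.1.1.2 (add not q1, not (not q3 and q3)):
                × closes — contains both q1 and not q1.
          branch 1.1.2 (add not q1, not (q1 iff (not q3 and q3))):
            not (q1 iff (not q3 and q3)): β-rule — branch into q1, not (not q3 and q3)  //  not q1, (not q3 and q3).
              branch 1.1.2.1 (add q1, not (not q3 and q3)):
                × closes — contains both q1 and not q1.
              branch 1.1.2.2 (add not q1, (not q3 and q3)):
                (not q3 and q3): α-rule — add not q3, q3.
                × closes — contains both q3 and not q3.
      branch 1.2 (add not (q1 iff (q1 iff (not q3 and q3))), not not not q5):
        not not not q5: drop double negation, giving not q5.
        not (q1 iff (q1 iff (not q3 and q3))): β-rule — branch into q1, not (q1 iff (not q3 and q3))  //  not q1, (q1 iff (not q3 and q3)).
          branch 1.2.1 (add q1, not (q1 iff (not q3 and q3))):
            not (q1 iff (not q3 and q3)): β-rule — branch into q1, not (not q3 and q3)  //  not q1, (not q3 and q3).
              branch 1.2.1.1 (add q1, not (not q3 and q3)):
                not (not q3 and q3): β-rule — branch into not not q3  //  not q3.
                  branch 1.2.1.1.1 (add not not q3):
                    ○ open, literals {q1=true, q3=true, q5=false}.
                  branch 1.2.1.1.2 (add not q3):
                    ○ open, literals {q1=true, q3=false, q5=false}.
              branch 1.2.1.2 (add not q1, (not q3 and q3)):
                × closes — contains both q1 and not q1.
          branch 1.2.2 (add not q1, (q1 iff (not q3 and q3))):
            (q1 iff (not q3 and q3)): β-rule — branch into q1, (not q3 and q3)  //  not q1, not (not q3 and q3).
              branch 1.2.2.1 (add q1, (not q3 and q3)):
                × closes — contains both q1 and not q1.
              branch 1.2.2.2 (add not q1, not (not q3 and q3)):
                not (not q3 and q3): β-rule — branch into not not q3  //  not q3.
                  branch 1.2.2.2.1 (add not not q3):
                    ○ open, literals {q1=false, q3=true, q5=false}.
                  branch 1.2.2.2.2 (add not q3):
                    ○ open, literals {q1=false, q3=false, q5=false}.
  branch 2 (add not q4):
    ○ open, literals {q4=false}.
6 branches closed, 5 open.
Each open branch fixes some atoms; the unmentioned ones are free. Counting distinct full assignments: branch {q1=true, q3=true, q5=false} (q4, q2) contributes 4 new; branch {q1=true, q3=false, q5=false} (q4, q2) contributes 4 new; branch {q1=false, q3=true, q5=false} (q4, q2) contributes 4 new; branch {q1=false, q3=false, q5=false} (q4, q2) contributes 4 new; branch {q4=false} (q1, q5, q2, q3) contributes 8 new. Total: 24.

24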